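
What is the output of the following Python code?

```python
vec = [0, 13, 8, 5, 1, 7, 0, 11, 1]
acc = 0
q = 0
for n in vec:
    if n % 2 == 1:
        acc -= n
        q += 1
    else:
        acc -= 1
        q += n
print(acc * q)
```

-574

n=0: not odd, acc = 0-1 = -1; q=0
n=13: odd, acc = (-1)-13 = -14; q=1
n=8: not odd, acc = (-14)-1 = -15; q=9
n=5: odd, acc = (-15)-5 = -20; q=10
n=1: odd, acc = (-20)-1 = -21; q=11
n=7: odd, acc = (-21)-7 = -28; q=12
n=0: not odd, acc = (-28)-1 = -29; q=12
n=11: odd, acc = (-29)-11 = -40; q=13
n=1: odd, acc = (-40)-1 = -41; q=14
acc*q = (-41)*14 = -574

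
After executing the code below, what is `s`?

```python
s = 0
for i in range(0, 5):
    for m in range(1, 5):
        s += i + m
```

90

i=0,m=1: s = 0+1 = 1
i=0,m=2: s = 1+2 = 3
i=0,m=3: s = 3+3 = 6
i=0,m=4: s = 6+4 = 10
i=1,m=1: s = 10+2 = 12
i=1,m=2: s = 12+3 = 15
i=1,m=3: s = 15+4 = 19
i=1,m=4: s = 19+5 = 24
i=2,m=1: s = 24+3 = 27
i=2,m=2: s = 27+4 = 31
i=2,m=3: s = 31+5 = 36
i=2,m=4: s = 36+6 = 42
i=3,m=1: s = 42+4 = 46
i=3,m=2: s = 46+5 = 51
i=3,m=3: s = 51+6 = 57
i=3,m=4: s = 57+7 = 64
i=4,m=1: s = 64+5 = 69
i=4,m=2: s = 69+6 = 75
i=4,m=3: s = 75+7 = 82
i=4,m=4: s = 82+8 = 90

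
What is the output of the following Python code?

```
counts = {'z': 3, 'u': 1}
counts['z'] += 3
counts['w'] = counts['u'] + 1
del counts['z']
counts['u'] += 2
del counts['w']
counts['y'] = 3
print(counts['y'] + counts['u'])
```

counts['z'] = 3+3 = 6 → {'z': 6, 'u': 1}
counts['w'] = counts['u']+1 = 2 → {'z': 6, 'u': 1, 'w': 2}
del 'z' → {'u': 1, 'w': 2}
counts['u'] = 1+2 = 3 → {'u': 3, 'w': 2}
del 'w' → {'u': 3}
counts['y'] = 3 → {'u': 3, 'y': 3}
counts['y']+counts['u'] = 3+3 = 6

6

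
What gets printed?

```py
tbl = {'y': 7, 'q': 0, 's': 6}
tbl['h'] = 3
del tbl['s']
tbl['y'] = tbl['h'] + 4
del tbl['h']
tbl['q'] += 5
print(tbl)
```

tbl['h'] = 3 → {'y': 7, 'q': 0, 's': 6, 'h': 3}
del 's' → {'y': 7, 'q': 0, 'h': 3}
tbl['y'] = tbl['h']+4 = 7 → {'y': 7, 'q': 0, 'h': 3}
del 'h' → {'y': 7, 'q': 0}
tbl['q'] = 0+5 = 5 → {'y': 7, 'q': 5}

{'y': 7, 'q': 5}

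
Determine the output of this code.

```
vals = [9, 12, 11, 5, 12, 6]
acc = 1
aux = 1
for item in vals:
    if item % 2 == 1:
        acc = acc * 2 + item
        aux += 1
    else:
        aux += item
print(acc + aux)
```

105

item=9: odd, acc = 1*2+9 = 11; aux=2
item=12: not odd; aux=14
item=11: odd, acc = 11*2+11 = 33; aux=15
item=5: odd, acc = 33*2+5 = 71; aux=16
item=12: not odd; aux=28
item=6: not odd; aux=34
acc+aux = 71+34 = 105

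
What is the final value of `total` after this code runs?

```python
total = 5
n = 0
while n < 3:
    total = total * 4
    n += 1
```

n=0: total = 5*4 = 20
n=1: total = 20*4 = 80
n=2: total = 80*4 = 320

320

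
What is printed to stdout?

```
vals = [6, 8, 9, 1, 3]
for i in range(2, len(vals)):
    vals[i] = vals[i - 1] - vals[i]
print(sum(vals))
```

6

i=2: vals[2] = 8-9 = -1 → [6, 8, -1, 1, 3]
i=3: vals[3] = (-1)-1 = -2 → [6, 8, -1, -2, 3]
i=4: vals[4] = (-2)-3 = -5 → [6, 8, -1, -2, -5]
sum = 6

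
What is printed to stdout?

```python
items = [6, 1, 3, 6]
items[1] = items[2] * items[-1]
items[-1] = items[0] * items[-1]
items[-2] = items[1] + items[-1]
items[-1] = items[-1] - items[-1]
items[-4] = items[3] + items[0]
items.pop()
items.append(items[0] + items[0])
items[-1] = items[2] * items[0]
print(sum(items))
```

402

items[1] = items[2]*items[-1] = 3*6 = 18 → [6, 18, 3, 6]
items[-1] = items[0]*items[-1] = 6*6 = 36 → [6, 18, 3, 36]
items[-2] = items[1]+items[-1] = 18+36 = 54 → [6, 18, 54, 36]
items[-1] = items[-1]-items[-1] = 36-36 = 0 → [6, 18, 54, 0]
items[-4] = items[3]+items[0] = 0+6 = 6 → [6, 18, 54, 0]
pop() removes 0 → [6, 18, 54]
append items[0]+items[0] = 6+6 = 12 → [6, 18, 54, 12]
items[-1] = items[2]*items[0] = 54*6 = 324 → [6, 18, 54, 324]
sum = 402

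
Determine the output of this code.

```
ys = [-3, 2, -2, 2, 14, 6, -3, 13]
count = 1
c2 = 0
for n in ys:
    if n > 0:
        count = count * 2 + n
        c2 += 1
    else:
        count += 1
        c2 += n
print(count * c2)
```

-633

n=-3: not >0, count = 1+1 = 2; c2=-3
n=2: >0, count = 2*2+2 = 6; c2=-2
n=-2: not >0, count = 6+1 = 7; c2=-4
n=2: >0, count = 7*2+2 = 16; c2=-3
n=14: >0, count = 16*2+14 = 46; c2=-2
n=6: >0, count = 46*2+6 = 98; c2=-1
n=-3: not >0, count = 98+1 = 99; c2=-4
n=13: >0, count = 99*2+13 = 211; c2=-3
count*c2 = 211*(-3) = -633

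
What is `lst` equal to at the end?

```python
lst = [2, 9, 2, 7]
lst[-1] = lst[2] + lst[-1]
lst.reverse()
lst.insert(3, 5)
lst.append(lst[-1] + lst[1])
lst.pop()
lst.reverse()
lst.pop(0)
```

lst[-1] = lst[2]+lst[-1] = 2+7 = 9 → [2, 9, 2, 9]
reverse → [9, 2, 9, 2]
insert 5 at 3 → [9, 2, 9, 5, 2]
append lst[-1]+lst[1] = 2+2 = 4 → [9, 2, 9, 5, 2, 4]
pop() removes 4 → [9, 2, 9, 5, 2]
reverse → [2, 5, 9, 2, 9]
pop(0) removes 2 → [5, 9, 2, 9]

[5, 9, 2, 9]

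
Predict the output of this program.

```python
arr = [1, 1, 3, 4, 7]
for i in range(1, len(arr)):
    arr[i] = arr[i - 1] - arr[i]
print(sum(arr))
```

-23

i=1: arr[1] = 1-1 = 0 → [1, 0, 3, 4, 7]
i=2: arr[2] = 0-3 = -3 → [1, 0, -3, 4, 7]
i=3: arr[3] = (-3)-4 = -7 → [1, 0, -3, -7, 7]
i=4: arr[4] = (-7)-7 = -14 → [1, 0, -3, -7, -14]
sum = -23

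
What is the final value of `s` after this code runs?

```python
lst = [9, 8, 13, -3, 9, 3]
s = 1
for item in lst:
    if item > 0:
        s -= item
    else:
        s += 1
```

item=9: >0, s = 1-9 = -8
item=8: >0, s = (-8)-8 = -16
item=13: >0, s = (-16)-13 = -29
item=-3: not >0, s = (-29)+1 = -28
item=9: >0, s = (-28)-9 = -37
item=3: >0, s = (-37)-3 = -40

-40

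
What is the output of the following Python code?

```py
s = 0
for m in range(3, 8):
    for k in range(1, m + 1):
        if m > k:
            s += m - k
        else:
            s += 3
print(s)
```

70

m=3,k=1: 3>1, s = 0+2 = 2
m=3,k=2: 3>2, s = 2+1 = 3
m=3,k=3: not 3>3, s = 3+3 = 6
m=4,k=1: 4>1, s = 6+3 = 9
m=4,k=2: 4>2, s = 9+2 = 11
m=4,k=3: 4>3, s = 11+1 = 12
m=4,k=4: not 4>4, s = 12+3 = 15
m=5,k=1: 5>1, s = 15+4 = 19
m=5,k=2: 5>2, s = 19+3 = 22
m=5,k=3: 5>3, s = 22+2 = 24
m=5,k=4: 5>4, s = 24+1 = 25
m=5,k=5: not 5>5, s = 25+3 = 28
m=6,k=1: 6>1, s = 28+5 = 33
m=6,k=2: 6>2, s = 33+4 = 37
m=6,k=3: 6>3, s = 37+3 = 40
m=6,k=4: 6>4, s = 40+2 = 42
m=6,k=5: 6>5, s = 42+1 = 43
m=6,k=6: not 6>6, s = 43+3 = 46
m=7,k=1: 7>1, s = 46+6 = 52
m=7,k=2: 7>2, s = 52+5 = 57
m=7,k=3: 7>3, s = 57+4 = 61
m=7,k=4: 7>4, s = 61+3 = 64
m=7,k=5: 7>5, s = 64+2 = 66
m=7,k=6: 7>6, s = 66+1 = 67
m=7,k=7: not 7>7, s = 67+3 = 70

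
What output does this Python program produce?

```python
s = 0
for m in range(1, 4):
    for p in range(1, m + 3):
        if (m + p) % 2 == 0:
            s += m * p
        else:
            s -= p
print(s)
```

31

m=1,p=1: even sum, s = 0+1 = 1
m=1,p=2: odd sum, s = 1-2 = -1
m=1,p=3: even sum, s = (-1)+3 = 2
m=2,p=1: odd sum, s = 2-1 = 1
m=2,p=2: even sum, s = 1+4 = 5
m=2,p=3: odd sum, s = 5-3 = 2
m=2,p=4: even sum, s = 2+8 = 10
m=3,p=1: even sum, s = 10+3 = 13
m=3,p=2: odd sum, s = 13-2 = 11
m=3,p=3: even sum, s = 11+9 = 20
m=3,p=4: odd sum, s = 20-4 = 16
m=3,p=5: even sum, s = 16+15 = 31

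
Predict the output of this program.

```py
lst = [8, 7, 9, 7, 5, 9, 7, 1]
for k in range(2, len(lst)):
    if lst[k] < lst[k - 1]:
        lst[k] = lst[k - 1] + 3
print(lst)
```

k=2: 9>=7, unchanged → [8, 7, 9, 7, 5, 9, 7, 1]
k=3: 7<9, lst[3] = 9+3 = 12 → [8, 7, 9, 12, 5, 9, 7, 1]
k=4: 5<12, lst[4] = 12+3 = 15 → [8, 7, 9, 12, 15, 9, 7, 1]
k=5: 9<15, lst[5] = 15+3 = 18 → [8, 7, 9, 12, 15, 18, 7, 1]
k=6: 7<18, lst[6] = 18+3 = 21 → [8, 7, 9, 12, 15, 18, 21, 1]
k=7: 1<21, lst[7] = 21+3 = 24 → [8, 7, 9, 12, 15, 18, 21, 24]

[8, 7, 9, 12, 15, 18, 21, 24]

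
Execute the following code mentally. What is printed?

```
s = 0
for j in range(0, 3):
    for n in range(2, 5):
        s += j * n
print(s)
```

27

j=0,n=2: s = 0+0 = 0
j=0,n=3: s = 0+0 = 0
j=0,n=4: s = 0+0 = 0
j=1,n=2: s = 0+2 = 2
j=1,n=3: s = 2+3 = 5
j=1,n=4: s = 5+4 = 9
j=2,n=2: s = 9+4 = 13
j=2,n=3: s = 13+6 = 19
j=2,n=4: s = 19+8 = 27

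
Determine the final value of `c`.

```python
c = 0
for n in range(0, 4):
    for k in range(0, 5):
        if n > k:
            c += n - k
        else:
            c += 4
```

66

n=0,k=0: not 0>0, c = 0+4 = 4
n=0,k=1: not 0>1, c = 4+4 = 8
n=0,k=2: not 0>2, c = 8+4 = 12
n=0,k=3: not 0>3, c = 12+4 = 16
n=0,k=4: not 0>4, c = 16+4 = 20
n=1,k=0: 1>0, c = 20+1 = 21
n=1,k=1: not 1>1, c = 21+4 = 25
n=1,k=2: not 1>2, c = 25+4 = 29
n=1,k=3: not 1>3, c = 29+4 = 33
n=1,k=4: not 1>4, c = 33+4 = 37
n=2,k=0: 2>0, c = 37+2 = 39
n=2,k=1: 2>1, c = 39+1 = 40
n=2,k=2: not 2>2, c = 40+4 = 44
n=2,k=3: not 2>3, c = 44+4 = 48
n=2,k=4: not 2>4, c = 48+4 = 52
n=3,k=0: 3>0, c = 52+3 = 55
n=3,k=1: 3>1, c = 55+2 = 57
n=3,k=2: 3>2, c = 57+1 = 58
n=3,k=3: not 3>3, c = 58+4 = 62
n=3,k=4: not 3>4, c = 62+4 = 66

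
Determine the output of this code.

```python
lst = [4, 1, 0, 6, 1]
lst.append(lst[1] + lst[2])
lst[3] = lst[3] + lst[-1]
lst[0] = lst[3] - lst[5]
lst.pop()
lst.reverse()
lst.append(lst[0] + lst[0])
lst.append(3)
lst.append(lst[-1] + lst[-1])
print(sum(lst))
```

26

append lst[1]+lst[2] = 1+0 = 1 → [4, 1, 0, 6, 1, 1]
lst[3] = lst[3]+lst[-1] = 6+1 = 7 → [4, 1, 0, 7, 1, 1]
lst[0] = lst[3]-lst[5] = 7-1 = 6 → [6, 1, 0, 7, 1, 1]
pop() removes 1 → [6, 1, 0, 7, 1]
reverse → [1, 7, 0, 1, 6]
append lst[0]+lst[0] = 1+1 = 2 → [1, 7, 0, 1, 6, 2]
append 3 → [1, 7, 0, 1, 6, 2, 3]
append lst[-1]+lst[-1] = 3+3 = 6 → [1, 7, 0, 1, 6, 2, 3, 6]
sum = 26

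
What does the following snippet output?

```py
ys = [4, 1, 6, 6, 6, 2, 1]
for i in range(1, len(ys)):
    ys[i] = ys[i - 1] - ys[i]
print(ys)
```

i=1: ys[1] = 4-1 = 3 → [4, 3, 6, 6, 6, 2, 1]
i=2: ys[2] = 3-6 = -3 → [4, 3, -3, 6, 6, 2, 1]
i=3: ys[3] = (-3)-6 = -9 → [4, 3, -3, -9, 6, 2, 1]
i=4: ys[4] = (-9)-6 = -15 → [4, 3, -3, -9, -15, 2, 1]
i=5: ys[5] = (-15)-2 = -17 → [4, 3, -3, -9, -15, -17, 1]
i=6: ys[6] = (-17)-1 = -18 → [4, 3, -3, -9, -15, -17, -18]

[4, 3, -3, -9, -15, -17, -18]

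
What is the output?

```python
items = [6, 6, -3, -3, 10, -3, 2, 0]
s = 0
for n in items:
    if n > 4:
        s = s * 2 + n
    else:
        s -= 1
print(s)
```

39

n=6: >4, s = 0*2+6 = 6
n=6: >4, s = 6*2+6 = 18
n=-3: not >4, s = 18-1 = 17
n=-3: not >4, s = 17-1 = 16
n=10: >4, s = 16*2+10 = 42
n=-3: not >4, s = 42-1 = 41
n=2: not >4, s = 41-1 = 40
n=0: not >4, s = 40-1 = 39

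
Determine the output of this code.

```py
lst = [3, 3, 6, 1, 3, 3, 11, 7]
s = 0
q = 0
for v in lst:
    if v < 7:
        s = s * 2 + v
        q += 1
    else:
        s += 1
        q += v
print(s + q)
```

231

v=3: <7, s = 0*2+3 = 3; q=1
v=3: <7, s = 3*2+3 = 9; q=2
v=6: <7, s = 9*2+6 = 24; q=3
v=1: <7, s = 24*2+1 = 49; q=4
v=3: <7, s = 49*2+3 = 101; q=5
v=3: <7, s = 101*2+3 = 205; q=6
v=11: not <7, s = 205+1 = 206; q=17
v=7: not <7, s = 206+1 = 207; q=24
s+q = 207+24 = 231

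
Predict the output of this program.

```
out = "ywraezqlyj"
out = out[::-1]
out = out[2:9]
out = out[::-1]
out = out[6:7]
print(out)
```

reverse → 'jylqzearwy'
slice [2:9] → 'lqzearw'
reverse → 'wraezql'
slice [6:7] → 'l'

l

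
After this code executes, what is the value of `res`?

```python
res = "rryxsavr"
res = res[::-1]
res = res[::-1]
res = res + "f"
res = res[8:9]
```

'f'

reverse → 'rvasxyrr'
reverse → 'rryxsavr'
+ 'f' → 'rryxsavrf'
slice [8:9] → 'f'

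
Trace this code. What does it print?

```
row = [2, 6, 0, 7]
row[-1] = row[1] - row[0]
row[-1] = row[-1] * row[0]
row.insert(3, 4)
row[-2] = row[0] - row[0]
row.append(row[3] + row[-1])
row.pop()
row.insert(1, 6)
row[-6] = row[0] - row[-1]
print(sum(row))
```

row[-1] = row[1]-row[0] = 6-2 = 4 → [2, 6, 0, 4]
row[-1] = row[-1]*row[0] = 4*2 = 8 → [2, 6, 0, 8]
insert 4 at 3 → [2, 6, 0, 4, 8]
row[-2] = row[0]-row[0] = 2-2 = 0 → [2, 6, 0, 0, 8]
append row[3]+row[-1] = 0+8 = 8 → [2, 6, 0, 0, 8, 8]
pop() removes 8 → [2, 6, 0, 0, 8]
insert 6 at 1 → [2, 6, 6, 0, 0, 8]
row[-6] = row[0]-row[-1] = 2-8 = -6 → [-6, 6, 6, 0, 0, 8]
sum = 14

14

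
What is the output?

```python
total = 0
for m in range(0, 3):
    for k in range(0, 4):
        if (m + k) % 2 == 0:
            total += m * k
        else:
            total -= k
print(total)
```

-2

m=0,k=0: even sum, total = 0+0 = 0
m=0,k=1: odd sum, total = 0-1 = -1
m=0,k=2: even sum, total = (-1)+0 = -1
m=0,k=3: odd sum, total = (-1)-3 = -4
m=1,k=0: odd sum, total = (-4)-0 = -4
m=1,k=1: even sum, total = (-4)+1 = -3
m=1,k=2: odd sum, total = (-3)-2 = -5
m=1,k=3: even sum, total = (-5)+3 = -2
m=2,k=0: even sum, total = (-2)+0 = -2
m=2,k=1: odd sum, total = (-2)-1 = -3
m=2,k=2: even sum, total = (-3)+4 = 1
m=2,k=3: odd sum, total = 1-3 = -2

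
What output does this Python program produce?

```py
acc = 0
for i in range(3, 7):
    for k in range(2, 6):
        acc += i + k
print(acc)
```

128

i=3,k=2: acc = 0+5 = 5
i=3,k=3: acc = 5+6 = 11
i=3,k=4: acc = 11+7 = 18
i=3,k=5: acc = 18+8 = 26
i=4,k=2: acc = 26+6 = 32
i=4,k=3: acc = 32+7 = 39
i=4,k=4: acc = 39+8 = 47
i=4,k=5: acc = 47+9 = 56
i=5,k=2: acc = 56+7 = 63
i=5,k=3: acc = 63+8 = 71
i=5,k=4: acc = 71+9 = 80
i=5,k=5: acc = 80+10 = 90
i=6,k=2: acc = 90+8 = 98
i=6,k=3: acc = 98+9 = 107
i=6,k=4: acc = 107+10 = 117
i=6,k=5: acc = 117+11 = 128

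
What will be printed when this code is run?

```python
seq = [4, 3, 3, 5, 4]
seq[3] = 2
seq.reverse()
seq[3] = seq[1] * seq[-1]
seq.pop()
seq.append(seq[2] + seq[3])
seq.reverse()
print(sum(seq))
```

seq[3] = 2 → [4, 3, 3, 2, 4]
reverse → [4, 2, 3, 3, 4]
seq[3] = seq[1]*seq[-1] = 2*4 = 8 → [4, 2, 3, 8, 4]
pop() removes 4 → [4, 2, 3, 8]
append seq[2]+seq[3] = 3+8 = 11 → [4, 2, 3, 8, 11]
reverse → [11, 8, 3, 2, 4]
sum = 28

28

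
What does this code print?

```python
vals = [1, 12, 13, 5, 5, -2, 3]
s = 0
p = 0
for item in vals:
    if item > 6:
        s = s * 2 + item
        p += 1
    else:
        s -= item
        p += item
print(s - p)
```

item=1: not >6, s = 0-1 = -1; p=1
item=12: >6, s = (-1)*2+12 = 10; p=2
item=13: >6, s = 10*2+13 = 33; p=3
item=5: not >6, s = 33-5 = 28; p=8
item=5: not >6, s = 28-5 = 23; p=13
item=-2: not >6, s = 23-(-2) = 25; p=11
item=3: not >6, s = 25-3 = 22; p=14
s-p = 22-14 = 8

8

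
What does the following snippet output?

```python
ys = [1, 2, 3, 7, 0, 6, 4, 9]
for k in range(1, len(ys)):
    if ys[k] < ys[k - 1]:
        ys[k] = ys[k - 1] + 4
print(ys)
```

k=1: 2>=1, unchanged → [1, 2, 3, 7, 0, 6, 4, 9]
k=2: 3>=2, unchanged → [1, 2, 3, 7, 0, 6, 4, 9]
k=3: 7>=3, unchanged → [1, 2, 3, 7, 0, 6, 4, 9]
k=4: 0<7, ys[4] = 7+4 = 11 → [1, 2, 3, 7, 11, 6, 4, 9]
k=5: 6<11, ys[5] = 11+4 = 15 → [1, 2, 3, 7, 11, 15, 4, 9]
k=6: 4<15, ys[6] = 15+4 = 19 → [1, 2, 3, 7, 11, 15, 19, 9]
k=7: 9<19, ys[7] = 19+4 = 23 → [1, 2, 3, 7, 11, 15, 19, 23]

[1, 2, 3, 7, 11, 15, 19, 23]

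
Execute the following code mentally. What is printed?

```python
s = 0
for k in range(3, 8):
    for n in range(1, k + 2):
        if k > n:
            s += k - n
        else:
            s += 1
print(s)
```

65

k=3,n=1: 3>1, s = 0+2 = 2
k=3,n=2: 3>2, s = 2+1 = 3
k=3,n=3: not 3>3, s = 3+1 = 4
k=3,n=4: not 3>4, s = 4+1 = 5
k=4,n=1: 4>1, s = 5+3 = 8
k=4,n=2: 4>2, s = 8+2 = 10
k=4,n=3: 4>3, s = 10+1 = 11
k=4,n=4: not 4>4, s = 11+1 = 12
k=4,n=5: not 4>5, s = 12+1 = 13
k=5,n=1: 5>1, s = 13+4 = 17
k=5,n=2: 5>2, s = 17+3 = 20
k=5,n=3: 5>3, s = 20+2 = 22
k=5,n=4: 5>4, s = 22+1 = 23
k=5,n=5: not 5>5, s = 23+1 = 24
k=5,n=6: not 5>6, s = 24+1 = 25
k=6,n=1: 6>1, s = 25+5 = 30
k=6,n=2: 6>2, s = 30+4 = 34
k=6,n=3: 6>3, s = 34+3 = 37
k=6,n=4: 6>4, s = 37+2 = 39
k=6,n=5: 6>5, s = 39+1 = 40
k=6,n=6: not 6>6, s = 40+1 = 41
k=6,n=7: not 6>7, s = 41+1 = 42
k=7,n=1: 7>1, s = 42+6 = 48
k=7,n=2: 7>2, s = 48+5 = 53
k=7,n=3: 7>3, s = 53+4 = 57
k=7,n=4: 7>4, s = 57+3 = 60
k=7,n=5: 7>5, s = 60+2 = 62
k=7,n=6: 7>6, s = 62+1 = 63
k=7,n=7: not 7>7, s = 63+1 = 64
k=7,n=8: not 7>8, s = 64+1 = 65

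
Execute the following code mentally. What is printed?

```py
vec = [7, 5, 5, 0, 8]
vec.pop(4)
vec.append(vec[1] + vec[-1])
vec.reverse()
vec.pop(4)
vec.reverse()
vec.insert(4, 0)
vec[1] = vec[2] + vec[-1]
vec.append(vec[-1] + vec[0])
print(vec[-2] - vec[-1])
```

pop(4) removes 8 → [7, 5, 5, 0]
append vec[1]+vec[-1] = 5+0 = 5 → [7, 5, 5, 0, 5]
reverse → [5, 0, 5, 5, 7]
pop(4) removes 7 → [5, 0, 5, 5]
reverse → [5, 5, 0, 5]
insert 0 at 4 → [5, 5, 0, 5, 0]
vec[1] = vec[2]+vec[-1] = 0+0 = 0 → [5, 0, 0, 5, 0]
append vec[-1]+vec[0] = 0+5 = 5 → [5, 0, 0, 5, 0, 5]
vec[-2]-vec[-1] = 0-5 = -5

-5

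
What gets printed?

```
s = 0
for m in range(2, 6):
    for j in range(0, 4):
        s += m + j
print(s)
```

80

m=2,j=0: s = 0+2 = 2
m=2,j=1: s = 2+3 = 5
m=2,j=2: s = 5+4 = 9
m=2,j=3: s = 9+5 = 14
m=3,j=0: s = 14+3 = 17
m=3,j=1: s = 17+4 = 21
m=3,j=2: s = 21+5 = 26
m=3,j=3: s = 26+6 = 32
m=4,j=0: s = 32+4 = 36
m=4,j=1: s = 36+5 = 41
m=4,j=2: s = 41+6 = 47
m=4,j=3: s = 47+7 = 54
m=5,j=0: s = 54+5 = 59
m=5,j=1: s = 59+6 = 65
m=5,j=2: s = 65+7 = 72
m=5,j=3: s = 72+8 = 80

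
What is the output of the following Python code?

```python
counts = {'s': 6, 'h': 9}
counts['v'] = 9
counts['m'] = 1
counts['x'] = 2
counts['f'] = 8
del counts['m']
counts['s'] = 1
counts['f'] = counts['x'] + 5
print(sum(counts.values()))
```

counts['v'] = 9 → {'s': 6, 'h': 9, 'v': 9}
counts['m'] = 1 → {'s': 6, 'h': 9, 'v': 9, 'm': 1}
counts['x'] = 2 → {'s': 6, 'h': 9, 'v': 9, 'm': 1, 'x': 2}
counts['f'] = 8 → {'s': 6, 'h': 9, 'v': 9, 'm': 1, 'x': 2, 'f': 8}
del 'm' → {'s': 6, 'h': 9, 'v': 9, 'x': 2, 'f': 8}
counts['s'] = 1 → {'s': 1, 'h': 9, 'v': 9, 'x': 2, 'f': 8}
counts['f'] = counts['x']+5 = 7 → {'s': 1, 'h': 9, 'v': 9, 'x': 2, 'f': 7}
sum of values = 28

28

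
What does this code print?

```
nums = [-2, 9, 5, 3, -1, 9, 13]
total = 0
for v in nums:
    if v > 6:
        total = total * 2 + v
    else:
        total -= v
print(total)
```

55

v=-2: not >6, total = 0-(-2) = 2
v=9: >6, total = 2*2+9 = 13
v=5: not >6, total = 13-5 = 8
v=3: not >6, total = 8-3 = 5
v=-1: not >6, total = 5-(-1) = 6
v=9: >6, total = 6*2+9 = 21
v=13: >6, total = 21*2+13 = 55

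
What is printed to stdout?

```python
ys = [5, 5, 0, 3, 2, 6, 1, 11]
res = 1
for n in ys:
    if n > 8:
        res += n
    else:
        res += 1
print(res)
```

n=5: not >8, res = 1+1 = 2
n=5: not >8, res = 2+1 = 3
n=0: not >8, res = 3+1 = 4
n=3: not >8, res = 4+1 = 5
n=2: not >8, res = 5+1 = 6
n=6: not >8, res = 6+1 = 7
n=1: not >8, res = 7+1 = 8
n=11: >8, res = 8+11 = 19

19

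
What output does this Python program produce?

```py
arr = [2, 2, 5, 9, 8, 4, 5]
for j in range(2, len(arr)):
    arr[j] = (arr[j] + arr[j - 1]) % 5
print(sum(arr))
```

j=2: arr[2] = (5+2)%5 = 2 → [2, 2, 2, 9, 8, 4, 5]
j=3: arr[3] = (9+2)%5 = 1 → [2, 2, 2, 1, 8, 4, 5]
j=4: arr[4] = (8+1)%5 = 4 → [2, 2, 2, 1, 4, 4, 5]
j=5: arr[5] = (4+4)%5 = 3 → [2, 2, 2, 1, 4, 3, 5]
j=6: arr[6] = (5+3)%5 = 3 → [2, 2, 2, 1, 4, 3, 3]
sum = 17

17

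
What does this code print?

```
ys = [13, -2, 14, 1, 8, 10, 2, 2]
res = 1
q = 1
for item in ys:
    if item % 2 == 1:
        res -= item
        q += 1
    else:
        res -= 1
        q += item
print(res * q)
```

-703

item=13: odd, res = 1-13 = -12; q=2
item=-2: not odd, res = (-12)-1 = -13; q=0
item=14: not odd, res = (-13)-1 = -14; q=14
item=1: odd, res = (-14)-1 = -15; q=15
item=8: not odd, res = (-15)-1 = -16; q=23
item=10: not odd, res = (-16)-1 = -17; q=33
item=2: not odd, res = (-17)-1 = -18; q=35
item=2: not odd, res = (-18)-1 = -19; q=37
res*q = (-19)*37 = -703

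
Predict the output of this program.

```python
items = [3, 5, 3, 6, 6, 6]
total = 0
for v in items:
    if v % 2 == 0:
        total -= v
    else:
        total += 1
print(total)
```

-15

v=3: not even, total = 0+1 = 1
v=5: not even, total = 1+1 = 2
v=3: not even, total = 2+1 = 3
v=6: even, total = 3-6 = -3
v=6: even, total = (-3)-6 = -9
v=6: even, total = (-9)-6 = -15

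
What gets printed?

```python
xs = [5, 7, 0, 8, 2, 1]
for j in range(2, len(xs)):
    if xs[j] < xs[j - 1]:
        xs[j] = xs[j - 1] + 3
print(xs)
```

j=2: 0<7, xs[2] = 7+3 = 10 → [5, 7, 10, 8, 2, 1]
j=3: 8<10, xs[3] = 10+3 = 13 → [5, 7, 10, 13, 2, 1]
j=4: 2<13, xs[4] = 13+3 = 16 → [5, 7, 10, 13, 16, 1]
j=5: 1<16, xs[5] = 16+3 = 19 → [5, 7, 10, 13, 16, 19]

[5, 7, 10, 13, 16, 19]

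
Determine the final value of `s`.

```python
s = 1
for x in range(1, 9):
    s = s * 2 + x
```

x=1: s = 1*2+1 = 3
x=2: s = 3*2+2 = 8
x=3: s = 8*2+3 = 19
x=4: s = 19*2+4 = 42
x=5: s = 42*2+5 = 89
x=6: s = 89*2+6 = 184
x=7: s = 184*2+7 = 375
x=8: s = 375*2+8 = 758

758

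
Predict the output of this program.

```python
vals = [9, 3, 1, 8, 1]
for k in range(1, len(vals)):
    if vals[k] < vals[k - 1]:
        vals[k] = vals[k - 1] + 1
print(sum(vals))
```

55

k=1: 3<9, vals[1] = 9+1 = 10 → [9, 10, 1, 8, 1]
k=2: 1<10, vals[2] = 10+1 = 11 → [9, 10, 11, 8, 1]
k=3: 8<11, vals[3] = 11+1 = 12 → [9, 10, 11, 12, 1]
k=4: 1<12, vals[4] = 12+1 = 13 → [9, 10, 11, 12, 13]
sum = 55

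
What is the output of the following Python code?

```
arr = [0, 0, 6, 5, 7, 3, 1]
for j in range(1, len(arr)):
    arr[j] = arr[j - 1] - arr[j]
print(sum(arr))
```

j=1: arr[1] = 0-0 = 0 → [0, 0, 6, 5, 7, 3, 1]
j=2: arr[2] = 0-6 = -6 → [0, 0, -6, 5, 7, 3, 1]
j=3: arr[3] = (-6)-5 = -11 → [0, 0, -6, -11, 7, 3, 1]
j=4: arr[4] = (-11)-7 = -18 → [0, 0, -6, -11, -18, 3, 1]
j=5: arr[5] = (-18)-3 = -21 → [0, 0, -6, -11, -18, -21, 1]
j=6: arr[6] = (-21)-1 = -22 → [0, 0, -6, -11, -18, -21, -22]
sum = -78

-78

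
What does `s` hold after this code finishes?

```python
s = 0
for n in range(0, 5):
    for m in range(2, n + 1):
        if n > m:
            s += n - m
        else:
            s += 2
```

10

n=2,m=2: not 2>2, s = 0+2 = 2
n=3,m=2: 3>2, s = 2+1 = 3
n=3,m=3: not 3>3, s = 3+2 = 5
n=4,m=2: 4>2, s = 5+2 = 7
n=4,m=3: 4>3, s = 7+1 = 8
n=4,m=4: not 4>4, s = 8+2 = 10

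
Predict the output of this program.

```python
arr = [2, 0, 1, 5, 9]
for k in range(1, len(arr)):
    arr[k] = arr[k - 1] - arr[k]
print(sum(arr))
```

k=1: arr[1] = 2-0 = 2 → [2, 2, 1, 5, 9]
k=2: arr[2] = 2-1 = 1 → [2, 2, 1, 5, 9]
k=3: arr[3] = 1-5 = -4 → [2, 2, 1, -4, 9]
k=4: arr[4] = (-4)-9 = -13 → [2, 2, 1, -4, -13]
sum = -12

-12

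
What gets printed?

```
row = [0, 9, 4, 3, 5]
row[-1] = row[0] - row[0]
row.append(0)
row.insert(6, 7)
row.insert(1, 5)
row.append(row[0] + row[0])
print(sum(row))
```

row[-1] = row[0]-row[0] = 0-0 = 0 → [0, 9, 4, 3, 0]
append 0 → [0, 9, 4, 3, 0, 0]
insert 7 at 6 → [0, 9, 4, 3, 0, 0, 7]
insert 5 at 1 → [0, 5, 9, 4, 3, 0, 0, 7]
append row[0]+row[0] = 0+0 = 0 → [0, 5, 9, 4, 3, 0, 0, 7, 0]
sum = 28

28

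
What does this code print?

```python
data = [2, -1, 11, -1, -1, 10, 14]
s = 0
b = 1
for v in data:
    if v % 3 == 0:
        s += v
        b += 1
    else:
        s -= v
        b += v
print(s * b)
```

-1190

v=2: not %3==0, s = 0-2 = -2; b=3
v=-1: not %3==0, s = (-2)-(-1) = -1; b=2
v=11: not %3==0, s = (-1)-11 = -12; b=13
v=-1: not %3==0, s = (-12)-(-1) = -11; b=12
v=-1: not %3==0, s = (-11)-(-1) = -10; b=11
v=10: not %3==0, s = (-10)-10 = -20; b=21
v=14: not %3==0, s = (-20)-14 = -34; b=35
s*b = (-34)*35 = -1190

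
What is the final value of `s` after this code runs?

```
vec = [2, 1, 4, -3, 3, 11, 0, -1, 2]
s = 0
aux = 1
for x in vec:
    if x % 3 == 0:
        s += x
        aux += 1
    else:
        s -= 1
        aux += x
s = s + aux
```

x=2: not %3==0, s = 0-1 = -1; aux=3
x=1: not %3==0, s = (-1)-1 = -2; aux=4
x=4: not %3==0, s = (-2)-1 = -3; aux=8
x=-3: %3==0, s = (-3)+(-3) = -6; aux=9
x=3: %3==0, s = (-6)+3 = -3; aux=10
x=11: not %3==0, s = (-3)-1 = -4; aux=21
x=0: %3==0, s = (-4)+0 = -4; aux=22
x=-1: not %3==0, s = (-4)-1 = -5; aux=21
x=2: not %3==0, s = (-5)-1 = -6; aux=23
s+aux = (-6)+23 = 17

17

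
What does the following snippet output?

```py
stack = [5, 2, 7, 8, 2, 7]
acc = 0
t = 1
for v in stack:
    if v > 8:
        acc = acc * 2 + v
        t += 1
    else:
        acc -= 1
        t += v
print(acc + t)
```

v=5: not >8, acc = 0-1 = -1; t=6
v=2: not >8, acc = (-1)-1 = -2; t=8
v=7: not >8, acc = (-2)-1 = -3; t=15
v=8: not >8, acc = (-3)-1 = -4; t=23
v=2: not >8, acc = (-4)-1 = -5; t=25
v=7: not >8, acc = (-5)-1 = -6; t=32
acc+t = (-6)+32 = 26

26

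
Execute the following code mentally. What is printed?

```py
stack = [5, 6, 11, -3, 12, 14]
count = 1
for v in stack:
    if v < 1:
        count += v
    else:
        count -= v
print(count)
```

-50

v=5: not <1, count = 1-5 = -4
v=6: not <1, count = (-4)-6 = -10
v=11: not <1, count = (-10)-11 = -21
v=-3: <1, count = (-21)+(-3) = -24
v=12: not <1, count = (-24)-12 = -36
v=14: not <1, count = (-36)-14 = -50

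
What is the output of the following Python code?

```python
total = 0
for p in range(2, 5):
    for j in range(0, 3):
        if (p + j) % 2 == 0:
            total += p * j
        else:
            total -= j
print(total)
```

p=2,j=0: even sum, total = 0+0 = 0
p=2,j=1: odd sum, total = 0-1 = -1
p=2,j=2: even sum, total = (-1)+4 = 3
p=3,j=0: odd sum, total = 3-0 = 3
p=3,j=1: even sum, total = 3+3 = 6
p=3,j=2: odd sum, total = 6-2 = 4
p=4,j=0: even sum, total = 4+0 = 4
p=4,j=1: odd sum, total = 4-1 = 3
p=4,j=2: even sum, total = 3+8 = 11

11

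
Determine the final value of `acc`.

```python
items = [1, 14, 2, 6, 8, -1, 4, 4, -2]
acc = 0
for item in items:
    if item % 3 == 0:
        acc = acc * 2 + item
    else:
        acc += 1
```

item=1: not %3==0, acc = 0+1 = 1
item=14: not %3==0, acc = 1+1 = 2
item=2: not %3==0, acc = 2+1 = 3
item=6: %3==0, acc = 3*2+6 = 12
item=8: not %3==0, acc = 12+1 = 13
item=-1: not %3==0, acc = 13+1 = 14
item=4: not %3==0, acc = 14+1 = 15
item=4: not %3==0, acc = 15+1 = 16
item=-2: not %3==0, acc = 16+1 = 17

17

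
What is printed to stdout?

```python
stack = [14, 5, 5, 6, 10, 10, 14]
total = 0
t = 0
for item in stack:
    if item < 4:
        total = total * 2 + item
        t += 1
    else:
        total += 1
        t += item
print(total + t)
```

item=14: not <4, total = 0+1 = 1; t=14
item=5: not <4, total = 1+1 = 2; t=19
item=5: not <4, total = 2+1 = 3; t=24
item=6: not <4, total = 3+1 = 4; t=30
item=10: not <4, total = 4+1 = 5; t=40
item=10: not <4, total = 5+1 = 6; t=50
item=14: not <4, total = 6+1 = 7; t=64
total+t = 7+64 = 71

71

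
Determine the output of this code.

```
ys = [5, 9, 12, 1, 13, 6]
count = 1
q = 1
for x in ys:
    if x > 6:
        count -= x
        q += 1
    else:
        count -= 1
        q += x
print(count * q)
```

x=5: not >6, count = 1-1 = 0; q=6
x=9: >6, count = 0-9 = -9; q=7
x=12: >6, count = (-9)-12 = -21; q=8
x=1: not >6, count = (-21)-1 = -22; q=9
x=13: >6, count = (-22)-13 = -35; q=10
x=6: not >6, count = (-35)-1 = -36; q=16
count*q = (-36)*16 = -576

-576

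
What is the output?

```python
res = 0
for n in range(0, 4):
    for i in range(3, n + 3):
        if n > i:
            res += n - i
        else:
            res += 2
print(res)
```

n=1,i=3: not 1>3, res = 0+2 = 2
n=2,i=3: not 2>3, res = 2+2 = 4
n=2,i=4: not 2>4, res = 4+2 = 6
n=3,i=3: not 3>3, res = 6+2 = 8
n=3,i=4: not 3>4, res = 8+2 = 10
n=3,i=5: not 3>5, res = 10+2 = 12

12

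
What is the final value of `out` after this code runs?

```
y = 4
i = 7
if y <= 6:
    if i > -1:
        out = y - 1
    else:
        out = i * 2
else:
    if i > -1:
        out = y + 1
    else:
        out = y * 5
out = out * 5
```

y=4, i=7
y <= 6 is True; i > -1 is True
→ out = y - 1 = 3
out = 3*5 = 15

15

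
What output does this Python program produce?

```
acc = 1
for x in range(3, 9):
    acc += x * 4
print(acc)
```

133

x=3: acc = 1+3*4 = 13
x=4: acc = 13+4*4 = 29
x=5: acc = 29+5*4 = 49
x=6: acc = 49+6*4 = 73
x=7: acc = 73+7*4 = 101
x=8: acc = 101+8*4 = 133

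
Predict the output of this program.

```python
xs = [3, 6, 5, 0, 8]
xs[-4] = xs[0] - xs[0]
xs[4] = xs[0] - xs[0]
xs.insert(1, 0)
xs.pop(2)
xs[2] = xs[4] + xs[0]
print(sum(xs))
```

xs[-4] = xs[0]-xs[0] = 3-3 = 0 → [3, 0, 5, 0, 8]
xs[4] = xs[0]-xs[0] = 3-3 = 0 → [3, 0, 5, 0, 0]
insert 0 at 1 → [3, 0, 0, 5, 0, 0]
pop(2) removes 0 → [3, 0, 5, 0, 0]
xs[2] = xs[4]+xs[0] = 0+3 = 3 → [3, 0, 3, 0, 0]
sum = 6

6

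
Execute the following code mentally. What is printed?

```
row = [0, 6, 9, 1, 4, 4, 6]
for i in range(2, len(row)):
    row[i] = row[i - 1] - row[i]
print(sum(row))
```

i=2: row[2] = 6-9 = -3 → [0, 6, -3, 1, 4, 4, 6]
i=3: row[3] = (-3)-1 = -4 → [0, 6, -3, -4, 4, 4, 6]
i=4: row[4] = (-4)-4 = -8 → [0, 6, -3, -4, -8, 4, 6]
i=5: row[5] = (-8)-4 = -12 → [0, 6, -3, -4, -8, -12, 6]
i=6: row[6] = (-12)-6 = -18 → [0, 6, -3, -4, -8, -12, -18]
sum = -39

-39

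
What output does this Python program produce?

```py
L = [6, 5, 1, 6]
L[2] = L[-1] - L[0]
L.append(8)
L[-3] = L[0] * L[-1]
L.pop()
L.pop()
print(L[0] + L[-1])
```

54

L[2] = L[-1]-L[0] = 6-6 = 0 → [6, 5, 0, 6]
append 8 → [6, 5, 0, 6, 8]
L[-3] = L[0]*L[-1] = 6*8 = 48 → [6, 5, 48, 6, 8]
pop() removes 8 → [6, 5, 48, 6]
pop() removes 6 → [6, 5, 48]
L[0]+L[-1] = 6+48 = 54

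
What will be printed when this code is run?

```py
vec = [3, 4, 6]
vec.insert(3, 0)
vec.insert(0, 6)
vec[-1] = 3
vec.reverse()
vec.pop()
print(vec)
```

[3, 6, 4, 3]

insert 0 at 3 → [3, 4, 6, 0]
insert 6 at 0 → [6, 3, 4, 6, 0]
vec[-1] = 3 → [6, 3, 4, 6, 3]
reverse → [3, 6, 4, 3, 6]
pop() removes 6 → [3, 6, 4, 3]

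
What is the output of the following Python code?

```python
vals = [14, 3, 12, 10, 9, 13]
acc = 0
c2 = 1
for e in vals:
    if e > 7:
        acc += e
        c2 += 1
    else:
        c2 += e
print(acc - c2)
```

49

e=14: >7, acc = 0+14 = 14; c2=2
e=3: not >7; c2=5
e=12: >7, acc = 14+12 = 26; c2=6
e=10: >7, acc = 26+10 = 36; c2=7
e=9: >7, acc = 36+9 = 45; c2=8
e=13: >7, acc = 45+13 = 58; c2=9
acc-c2 = 58-9 = 49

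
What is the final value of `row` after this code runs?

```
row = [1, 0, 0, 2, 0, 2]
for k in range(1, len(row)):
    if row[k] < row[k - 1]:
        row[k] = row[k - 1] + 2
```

[1, 3, 5, 7, 9, 11]

k=1: 0<1, row[1] = 1+2 = 3 → [1, 3, 0, 2, 0, 2]
k=2: 0<3, row[2] = 3+2 = 5 → [1, 3, 5, 2, 0, 2]
k=3: 2<5, row[3] = 5+2 = 7 → [1, 3, 5, 7, 0, 2]
k=4: 0<7, row[4] = 7+2 = 9 → [1, 3, 5, 7, 9, 2]
k=5: 2<9, row[5] = 9+2 = 11 → [1, 3, 5, 7, 9, 11]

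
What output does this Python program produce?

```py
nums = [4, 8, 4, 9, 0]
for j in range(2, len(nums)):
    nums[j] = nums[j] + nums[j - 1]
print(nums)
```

[4, 8, 12, 21, 21]

j=2: nums[2] = 4+8 = 12 → [4, 8, 12, 9, 0]
j=3: nums[3] = 9+12 = 21 → [4, 8, 12, 21, 0]
j=4: nums[4] = 0+21 = 21 → [4, 8, 12, 21, 21]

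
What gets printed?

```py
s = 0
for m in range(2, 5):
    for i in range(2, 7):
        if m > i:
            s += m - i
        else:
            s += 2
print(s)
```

m=2,i=2: not 2>2, s = 0+2 = 2
m=2,i=3: not 2>3, s = 2+2 = 4
m=2,i=4: not 2>4, s = 4+2 = 6
m=2,i=5: not 2>5, s = 6+2 = 8
m=2,i=6: not 2>6, s = 8+2 = 10
m=3,i=2: 3>2, s = 10+1 = 11
m=3,i=3: not 3>3, s = 11+2 = 13
m=3,i=4: not 3>4, s = 13+2 = 15
m=3,i=5: not 3>5, s = 15+2 = 17
m=3,i=6: not 3>6, s = 17+2 = 19
m=4,i=2: 4>2, s = 19+2 = 21
m=4,i=3: 4>3, s = 21+1 = 22
m=4,i=4: not 4>4, s = 22+2 = 24
m=4,i=5: not 4>5, s = 24+2 = 26
m=4,i=6: not 4>6, s = 26+2 = 28

28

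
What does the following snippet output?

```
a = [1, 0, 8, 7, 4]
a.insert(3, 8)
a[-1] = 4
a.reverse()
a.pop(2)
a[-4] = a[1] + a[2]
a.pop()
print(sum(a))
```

insert 8 at 3 → [1, 0, 8, 8, 7, 4]
a[-1] = 4 → [1, 0, 8, 8, 7, 4]
reverse → [4, 7, 8, 8, 0, 1]
pop(2) removes 8 → [4, 7, 8, 0, 1]
a[-4] = a[1]+a[2] = 7+8 = 15 → [4, 15, 8, 0, 1]
pop() removes 1 → [4, 15, 8, 0]
sum = 27

27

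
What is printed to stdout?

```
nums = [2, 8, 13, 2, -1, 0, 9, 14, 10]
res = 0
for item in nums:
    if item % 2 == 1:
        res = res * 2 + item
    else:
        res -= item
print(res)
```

-53

item=2: not odd, res = 0-2 = -2
item=8: not odd, res = (-2)-8 = -10
item=13: odd, res = (-10)*2+13 = -7
item=2: not odd, res = (-7)-2 = -9
item=-1: odd, res = (-9)*2+(-1) = -19
item=0: not odd, res = (-19)-0 = -19
item=9: odd, res = (-19)*2+9 = -29
item=14: not odd, res = (-29)-14 = -43
item=10: not odd, res = (-43)-10 = -53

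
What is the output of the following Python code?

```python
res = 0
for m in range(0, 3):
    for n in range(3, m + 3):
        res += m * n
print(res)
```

17

m=1,n=3: res = 0+3 = 3
m=2,n=3: res = 3+6 = 9
m=2,n=4: res = 9+8 = 17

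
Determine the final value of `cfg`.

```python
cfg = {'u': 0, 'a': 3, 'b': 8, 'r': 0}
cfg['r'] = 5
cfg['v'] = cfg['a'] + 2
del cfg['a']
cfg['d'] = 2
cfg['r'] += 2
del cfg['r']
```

{'u': 0, 'b': 8, 'v': 5, 'd': 2}

cfg['r'] = 5 → {'u': 0, 'a': 3, 'b': 8, 'r': 5}
cfg['v'] = cfg['a']+2 = 5 → {'u': 0, 'a': 3, 'b': 8, 'r': 5, 'v': 5}
del 'a' → {'u': 0, 'b': 8, 'r': 5, 'v': 5}
cfg['d'] = 2 → {'u': 0, 'b': 8, 'r': 5, 'v': 5, 'd': 2}
cfg['r'] = 5+2 = 7 → {'u': 0, 'b': 8, 'r': 7, 'v': 5, 'd': 2}
del 'r' → {'u': 0, 'b': 8, 'v': 5, 'd': 2}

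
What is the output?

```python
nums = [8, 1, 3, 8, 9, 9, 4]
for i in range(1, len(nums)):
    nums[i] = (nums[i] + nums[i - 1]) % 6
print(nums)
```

[8, 3, 0, 2, 5, 2, 0]

i=1: nums[1] = (1+8)%6 = 3 → [8, 3, 3, 8, 9, 9, 4]
i=2: nums[2] = (3+3)%6 = 0 → [8, 3, 0, 8, 9, 9, 4]
i=3: nums[3] = (8+0)%6 = 2 → [8, 3, 0, 2, 9, 9, 4]
i=4: nums[4] = (9+2)%6 = 5 → [8, 3, 0, 2, 5, 9, 4]
i=5: nums[5] = (9+5)%6 = 2 → [8, 3, 0, 2, 5, 2, 4]
i=6: nums[6] = (4+2)%6 = 0 → [8, 3, 0, 2, 5, 2, 0]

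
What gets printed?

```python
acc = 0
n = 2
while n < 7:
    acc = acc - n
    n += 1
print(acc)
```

-20

n=2: acc = 0-2 = -2
n=3: acc = (-2)-3 = -5
n=4: acc = (-5)-4 = -9
n=5: acc = (-9)-5 = -14
n=6: acc = (-14)-6 = -20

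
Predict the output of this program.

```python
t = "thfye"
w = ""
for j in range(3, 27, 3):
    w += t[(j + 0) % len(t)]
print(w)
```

yheftyhe

j=3: add t[3]='y' → 'y'
j=6: add t[1]='h' → 'yh'
j=9: add t[4]='e' → 'yhe'
j=12: add t[2]='f' → 'yhef'
j=15: add t[0]='t' → 'yheft'
j=18: add t[3]='y' → 'yhefty'
j=21: add t[1]='h' → 'yheftyh'
j=24: add t[4]='e' → 'yheftyhe'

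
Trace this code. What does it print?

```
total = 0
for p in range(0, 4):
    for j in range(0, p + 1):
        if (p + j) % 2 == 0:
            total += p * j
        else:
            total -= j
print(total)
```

14

p=0,j=0: even sum, total = 0+0 = 0
p=1,j=0: odd sum, total = 0-0 = 0
p=1,j=1: even sum, total = 0+1 = 1
p=2,j=0: even sum, total = 1+0 = 1
p=2,j=1: odd sum, total = 1-1 = 0
p=2,j=2: even sum, total = 0+4 = 4
p=3,j=0: odd sum, total = 4-0 = 4
p=3,j=1: even sum, total = 4+3 = 7
p=3,j=2: odd sum, total = 7-2 = 5
p=3,j=3: even sum, total = 5+9 = 14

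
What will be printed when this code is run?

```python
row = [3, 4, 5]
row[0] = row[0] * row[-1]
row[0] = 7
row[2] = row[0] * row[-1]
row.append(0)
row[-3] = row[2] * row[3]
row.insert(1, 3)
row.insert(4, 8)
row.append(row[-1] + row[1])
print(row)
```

[7, 3, 0, 35, 8, 0, 3]

row[0] = row[0]*row[-1] = 3*5 = 15 → [15, 4, 5]
row[0] = 7 → [7, 4, 5]
row[2] = row[0]*row[-1] = 7*5 = 35 → [7, 4, 35]
append 0 → [7, 4, 35, 0]
row[-3] = row[2]*row[3] = 35*0 = 0 → [7, 0, 35, 0]
insert 3 at 1 → [7, 3, 0, 35, 0]
insert 8 at 4 → [7, 3, 0, 35, 8, 0]
append row[-1]+row[1] = 0+3 = 3 → [7, 3, 0, 35, 8, 0, 3]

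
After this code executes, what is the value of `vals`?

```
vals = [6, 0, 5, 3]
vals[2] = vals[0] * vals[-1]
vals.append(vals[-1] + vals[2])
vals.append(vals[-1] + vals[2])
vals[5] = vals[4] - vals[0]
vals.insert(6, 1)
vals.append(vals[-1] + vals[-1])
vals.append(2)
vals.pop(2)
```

vals[2] = vals[0]*vals[-1] = 6*3 = 18 → [6, 0, 18, 3]
append vals[-1]+vals[2] = 3+18 = 21 → [6, 0, 18, 3, 21]
append vals[-1]+vals[2] = 21+18 = 39 → [6, 0, 18, 3, 21, 39]
vals[5] = vals[4]-vals[0] = 21-6 = 15 → [6, 0, 18, 3, 21, 15]
insert 1 at 6 → [6, 0, 18, 3, 21, 15, 1]
append vals[-1]+vals[-1] = 1+1 = 2 → [6, 0, 18, 3, 21, 15, 1, 2]
append 2 → [6, 0, 18, 3, 21, 15, 1, 2, 2]
pop(2) removes 18 → [6, 0, 3, 21, 15, 1, 2, 2]

[6, 0, 3, 21, 15, 1, 2, 2]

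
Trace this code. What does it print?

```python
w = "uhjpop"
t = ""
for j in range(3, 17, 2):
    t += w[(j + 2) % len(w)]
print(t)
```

j=3: add w[5]='p' → 'p'
j=5: add w[1]='h' → 'ph'
j=7: add w[3]='p' → 'php'
j=9: add w[5]='p' → 'phpp'
j=11: add w[1]='h' → 'phpph'
j=13: add w[3]='p' → 'phpphp'
j=15: add w[5]='p' → 'phpphpp'

phpphpp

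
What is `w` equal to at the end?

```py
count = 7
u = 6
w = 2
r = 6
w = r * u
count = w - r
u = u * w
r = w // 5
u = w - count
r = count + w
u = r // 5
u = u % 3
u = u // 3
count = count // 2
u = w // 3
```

w = 6*6 = 36
count = 36-6 = 30
u = 6*36 = 216
r = 36//5 = 7
u = 36-30 = 6
r = 30+36 = 66
u = 66//5 = 13
u = 13%3 = 1
u = 1//3 = 0
count = 30//2 = 15
u = 36//3 = 12

36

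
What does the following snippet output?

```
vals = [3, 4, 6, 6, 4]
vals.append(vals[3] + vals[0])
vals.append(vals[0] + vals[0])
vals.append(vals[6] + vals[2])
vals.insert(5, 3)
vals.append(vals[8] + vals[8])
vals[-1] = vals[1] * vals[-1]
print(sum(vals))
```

append vals[3]+vals[0] = 6+3 = 9 → [3, 4, 6, 6, 4, 9]
append vals[0]+vals[0] = 3+3 = 6 → [3, 4, 6, 6, 4, 9, 6]
append vals[6]+vals[2] = 6+6 = 12 → [3, 4, 6, 6, 4, 9, 6, 12]
insert 3 at 5 → [3, 4, 6, 6, 4, 3, 9, 6, 12]
append vals[8]+vals[8] = 12+12 = 24 → [3, 4, 6, 6, 4, 3, 9, 6, 12, 24]
vals[-1] = vals[1]*vals[-1] = 4*24 = 96 → [3, 4, 6, 6, 4, 3, 9, 6, 12, 96]
sum = 149

149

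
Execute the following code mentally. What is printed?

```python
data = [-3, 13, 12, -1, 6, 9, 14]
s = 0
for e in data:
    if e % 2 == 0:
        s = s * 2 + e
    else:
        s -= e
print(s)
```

e=-3: not even, s = 0-(-3) = 3
e=13: not even, s = 3-13 = -10
e=12: even, s = (-10)*2+12 = -8
e=-1: not even, s = (-8)-(-1) = -7
e=6: even, s = (-7)*2+6 = -8
e=9: not even, s = (-8)-9 = -17
e=14: even, s = (-17)*2+14 = -20

-20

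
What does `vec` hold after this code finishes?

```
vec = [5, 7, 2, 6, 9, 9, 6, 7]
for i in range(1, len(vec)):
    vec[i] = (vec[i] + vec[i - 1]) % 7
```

[5, 5, 0, 6, 1, 3, 2, 2]

i=1: vec[1] = (7+5)%7 = 5 → [5, 5, 2, 6, 9, 9, 6, 7]
i=2: vec[2] = (2+5)%7 = 0 → [5, 5, 0, 6, 9, 9, 6, 7]
i=3: vec[3] = (6+0)%7 = 6 → [5, 5, 0, 6, 9, 9, 6, 7]
i=4: vec[4] = (9+6)%7 = 1 → [5, 5, 0, 6, 1, 9, 6, 7]
i=5: vec[5] = (9+1)%7 = 3 → [5, 5, 0, 6, 1, 3, 6, 7]
i=6: vec[6] = (6+3)%7 = 2 → [5, 5, 0, 6, 1, 3, 2, 7]
i=7: vec[7] = (7+2)%7 = 2 → [5, 5, 0, 6, 1, 3, 2, 2]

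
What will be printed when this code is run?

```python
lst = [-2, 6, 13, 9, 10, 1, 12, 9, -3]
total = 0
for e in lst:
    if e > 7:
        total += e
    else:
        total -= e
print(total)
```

51

e=-2: not >7, total = 0-(-2) = 2
e=6: not >7, total = 2-6 = -4
e=13: >7, total = (-4)+13 = 9
e=9: >7, total = 9+9 = 18
e=10: >7, total = 18+10 = 28
e=1: not >7, total = 28-1 = 27
e=12: >7, total = 27+12 = 39
e=9: >7, total = 39+9 = 48
e=-3: not >7, total = 48-(-3) = 51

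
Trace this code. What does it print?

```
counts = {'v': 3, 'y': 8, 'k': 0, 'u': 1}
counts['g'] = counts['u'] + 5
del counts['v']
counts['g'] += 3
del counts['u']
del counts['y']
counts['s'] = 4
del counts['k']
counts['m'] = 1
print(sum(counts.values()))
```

counts['g'] = counts['u']+5 = 6 → {'v': 3, 'y': 8, 'k': 0, 'u': 1, 'g': 6}
del 'v' → {'y': 8, 'k': 0, 'u': 1, 'g': 6}
counts['g'] = 6+3 = 9 → {'y': 8, 'k': 0, 'u': 1, 'g': 9}
del 'u' → {'y': 8, 'k': 0, 'g': 9}
del 'y' → {'k': 0, 'g': 9}
counts['s'] = 4 → {'k': 0, 'g': 9, 's': 4}
del 'k' → {'g': 9, 's': 4}
counts['m'] = 1 → {'g': 9, 's': 4, 'm': 1}
sum of values = 14

14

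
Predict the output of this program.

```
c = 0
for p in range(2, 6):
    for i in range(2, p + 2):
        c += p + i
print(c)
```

102

p=2,i=2: c = 0+4 = 4
p=2,i=3: c = 4+5 = 9
p=3,i=2: c = 9+5 = 14
p=3,i=3: c = 14+6 = 20
p=3,i=4: c = 20+7 = 27
p=4,i=2: c = 27+6 = 33
p=4,i=3: c = 33+7 = 40
p=4,i=4: c = 40+8 = 48
p=4,i=5: c = 48+9 = 57
p=5,i=2: c = 57+7 = 64
p=5,i=3: c = 64+8 = 72
p=5,i=4: c = 72+9 = 81
p=5,i=5: c = 81+10 = 91
p=5,i=6: c = 91+11 = 102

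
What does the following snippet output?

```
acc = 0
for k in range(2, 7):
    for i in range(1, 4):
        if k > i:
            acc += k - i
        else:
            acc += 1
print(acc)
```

34

k=2,i=1: 2>1, acc = 0+1 = 1
k=2,i=2: not 2>2, acc = 1+1 = 2
k=2,i=3: not 2>3, acc = 2+1 = 3
k=3,i=1: 3>1, acc = 3+2 = 5
k=3,i=2: 3>2, acc = 5+1 = 6
k=3,i=3: not 3>3, acc = 6+1 = 7
k=4,i=1: 4>1, acc = 7+3 = 10
k=4,i=2: 4>2, acc = 10+2 = 12
k=4,i=3: 4>3, acc = 12+1 = 13
k=5,i=1: 5>1, acc = 13+4 = 17
k=5,i=2: 5>2, acc = 17+3 = 20
k=5,i=3: 5>3, acc = 20+2 = 22
k=6,i=1: 6>1, acc = 22+5 = 27
k=6,i=2: 6>2, acc = 27+4 = 31
k=6,i=3: 6>3, acc = 31+3 = 34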